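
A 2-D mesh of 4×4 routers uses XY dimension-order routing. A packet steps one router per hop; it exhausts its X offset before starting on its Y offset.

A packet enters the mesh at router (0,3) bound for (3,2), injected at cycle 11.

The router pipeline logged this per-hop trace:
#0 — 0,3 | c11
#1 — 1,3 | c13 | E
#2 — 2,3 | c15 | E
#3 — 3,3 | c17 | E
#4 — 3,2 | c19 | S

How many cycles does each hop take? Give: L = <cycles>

L = 2

From hop 0 (11) to hop 1 (13): +2 cycles.
Per-hop latency L = Δcyc = 2.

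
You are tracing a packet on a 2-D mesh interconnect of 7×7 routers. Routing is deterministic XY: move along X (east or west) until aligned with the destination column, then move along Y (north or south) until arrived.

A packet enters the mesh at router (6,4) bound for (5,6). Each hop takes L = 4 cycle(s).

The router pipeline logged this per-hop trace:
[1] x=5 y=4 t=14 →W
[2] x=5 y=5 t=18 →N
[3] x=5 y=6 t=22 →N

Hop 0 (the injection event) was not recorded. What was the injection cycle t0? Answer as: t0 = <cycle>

t0 = 10

The first recorded entry is hop 1 at cycle 14.
Therefore t0 = 14 − L = 10.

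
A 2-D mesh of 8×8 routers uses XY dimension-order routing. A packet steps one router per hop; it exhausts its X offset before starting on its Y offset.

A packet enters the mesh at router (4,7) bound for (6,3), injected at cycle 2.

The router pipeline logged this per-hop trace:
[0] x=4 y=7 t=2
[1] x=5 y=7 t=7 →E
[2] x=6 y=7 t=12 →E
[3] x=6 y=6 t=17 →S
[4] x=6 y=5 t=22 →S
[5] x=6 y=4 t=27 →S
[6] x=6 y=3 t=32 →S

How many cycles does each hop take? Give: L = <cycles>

Between hops 0 and 1 the cycle counter advances 7 − 2 = 5.
That increment is L by definition: L = 5.

L = 5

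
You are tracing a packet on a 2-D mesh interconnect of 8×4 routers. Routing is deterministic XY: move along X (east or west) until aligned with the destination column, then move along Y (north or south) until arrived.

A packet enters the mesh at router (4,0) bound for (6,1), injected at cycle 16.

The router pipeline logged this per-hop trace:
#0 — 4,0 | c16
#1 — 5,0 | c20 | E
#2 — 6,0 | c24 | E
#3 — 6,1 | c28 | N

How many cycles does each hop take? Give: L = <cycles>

From hop 0 (16) to hop 1 (20): +4 cycles.
Per-hop latency L = Δcyc = 4.

L = 4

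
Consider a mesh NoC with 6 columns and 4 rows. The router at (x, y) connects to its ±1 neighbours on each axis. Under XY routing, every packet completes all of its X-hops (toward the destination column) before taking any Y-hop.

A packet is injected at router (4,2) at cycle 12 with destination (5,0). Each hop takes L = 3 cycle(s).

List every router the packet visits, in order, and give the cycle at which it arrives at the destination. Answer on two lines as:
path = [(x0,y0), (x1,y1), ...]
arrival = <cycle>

path = [(4,2), (5,2), (5,1), (5,0)]
arrival = 21

hop 0: (4,2) @ cyc 12
hop 1: (5,2) @ cyc 15  [E]
hop 2: (5,1) @ cyc 18  [S]
hop 3: (5,0) @ cyc 21  [S]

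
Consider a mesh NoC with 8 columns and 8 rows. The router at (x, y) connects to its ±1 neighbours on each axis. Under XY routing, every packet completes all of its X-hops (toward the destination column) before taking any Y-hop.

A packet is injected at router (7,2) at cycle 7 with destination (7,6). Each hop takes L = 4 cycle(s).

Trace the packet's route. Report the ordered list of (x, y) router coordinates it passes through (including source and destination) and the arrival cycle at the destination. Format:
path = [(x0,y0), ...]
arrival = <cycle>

t=7: at (7,2)
t=11: at (7,3) after N
t=15: at (7,4) after N
t=19: at (7,5) after N
t=23: at (7,6) after N

path = [(7,2), (7,3), (7,4), (7,5), (7,6)]
arrival = 23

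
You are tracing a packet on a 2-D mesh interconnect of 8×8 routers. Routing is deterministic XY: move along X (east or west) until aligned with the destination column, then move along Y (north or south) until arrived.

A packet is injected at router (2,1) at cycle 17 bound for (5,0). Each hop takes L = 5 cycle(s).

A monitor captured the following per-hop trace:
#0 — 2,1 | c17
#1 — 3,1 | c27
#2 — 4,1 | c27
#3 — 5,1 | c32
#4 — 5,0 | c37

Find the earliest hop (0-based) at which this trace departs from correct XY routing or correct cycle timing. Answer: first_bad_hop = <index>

first_bad_hop = 1

  1: Δx=+1 Δy=+0 Δt=10 [BAD: Δcyc=10≠L]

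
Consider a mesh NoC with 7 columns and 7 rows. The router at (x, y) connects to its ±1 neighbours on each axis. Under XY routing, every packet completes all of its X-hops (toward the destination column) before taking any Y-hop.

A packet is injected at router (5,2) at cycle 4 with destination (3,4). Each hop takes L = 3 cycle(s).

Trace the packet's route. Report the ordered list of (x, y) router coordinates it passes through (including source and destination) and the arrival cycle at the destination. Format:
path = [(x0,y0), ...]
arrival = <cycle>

#0 — 5,2 | c4
#1 — 4,2 | c7 | W
#2 — 3,2 | c10 | W
#3 — 3,3 | c13 | N
#4 — 3,4 | c16 | N

path = [(5,2), (4,2), (3,2), (3,3), (3,4)]
arrival = 16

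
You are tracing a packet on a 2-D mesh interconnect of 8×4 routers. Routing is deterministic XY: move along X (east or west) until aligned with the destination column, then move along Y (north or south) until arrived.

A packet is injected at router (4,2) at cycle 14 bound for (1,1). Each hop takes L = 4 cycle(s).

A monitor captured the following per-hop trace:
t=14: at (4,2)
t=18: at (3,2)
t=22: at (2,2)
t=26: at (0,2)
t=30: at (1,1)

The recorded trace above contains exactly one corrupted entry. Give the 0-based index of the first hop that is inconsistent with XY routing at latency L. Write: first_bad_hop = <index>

first_bad_hop = 3

check 1→ d=(-1,0) cyc+4: ok
check 2→ d=(-1,0) cyc+4: ok
check 3→ d=(-2,0) cyc+4: BAD: non-unit step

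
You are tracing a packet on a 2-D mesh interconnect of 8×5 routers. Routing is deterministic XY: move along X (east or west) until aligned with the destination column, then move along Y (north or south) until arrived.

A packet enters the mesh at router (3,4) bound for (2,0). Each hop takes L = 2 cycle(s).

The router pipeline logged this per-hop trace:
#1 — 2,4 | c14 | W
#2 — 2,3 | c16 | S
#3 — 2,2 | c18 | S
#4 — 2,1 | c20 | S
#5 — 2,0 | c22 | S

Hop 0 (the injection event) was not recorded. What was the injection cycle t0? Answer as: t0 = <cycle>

t0 = 12

Hop 1 reached at cycle 14; hop k is at t0 + k·L.
Therefore t0 = 14 − L = 12.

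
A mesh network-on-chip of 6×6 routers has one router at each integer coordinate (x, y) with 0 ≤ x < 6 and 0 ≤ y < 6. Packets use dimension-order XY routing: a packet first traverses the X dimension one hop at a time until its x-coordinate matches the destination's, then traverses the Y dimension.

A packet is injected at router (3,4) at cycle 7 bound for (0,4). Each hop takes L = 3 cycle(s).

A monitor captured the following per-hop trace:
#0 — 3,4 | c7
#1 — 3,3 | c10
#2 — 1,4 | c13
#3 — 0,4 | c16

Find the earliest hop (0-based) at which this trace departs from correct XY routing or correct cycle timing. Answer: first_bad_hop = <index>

check 1→ d=(0,-1) cyc+3: BAD: Y-move but x=3≠0

first_bad_hop = 1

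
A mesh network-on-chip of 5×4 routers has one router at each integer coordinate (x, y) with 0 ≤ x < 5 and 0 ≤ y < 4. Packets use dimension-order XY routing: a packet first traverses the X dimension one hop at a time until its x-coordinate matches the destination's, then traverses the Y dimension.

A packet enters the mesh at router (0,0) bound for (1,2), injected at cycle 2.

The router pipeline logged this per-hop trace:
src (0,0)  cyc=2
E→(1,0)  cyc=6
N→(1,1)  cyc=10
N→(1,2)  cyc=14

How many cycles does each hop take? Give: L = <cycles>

Δcyc across hop 0→1: 6 − 2 = 4.
That increment is L by definition: L = 4.

L = 4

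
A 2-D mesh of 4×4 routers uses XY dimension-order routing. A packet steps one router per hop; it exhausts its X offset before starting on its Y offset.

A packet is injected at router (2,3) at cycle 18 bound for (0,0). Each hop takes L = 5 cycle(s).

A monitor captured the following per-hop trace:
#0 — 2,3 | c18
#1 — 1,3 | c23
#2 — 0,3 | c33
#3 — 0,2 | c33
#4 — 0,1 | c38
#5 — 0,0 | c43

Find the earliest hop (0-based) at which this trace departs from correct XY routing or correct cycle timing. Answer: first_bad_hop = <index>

first_bad_hop = 2

[1] (-1,+0) / 5c ⇒ ok
[2] (-1,+0) / 10c ⇒ BAD: Δcyc=10≠L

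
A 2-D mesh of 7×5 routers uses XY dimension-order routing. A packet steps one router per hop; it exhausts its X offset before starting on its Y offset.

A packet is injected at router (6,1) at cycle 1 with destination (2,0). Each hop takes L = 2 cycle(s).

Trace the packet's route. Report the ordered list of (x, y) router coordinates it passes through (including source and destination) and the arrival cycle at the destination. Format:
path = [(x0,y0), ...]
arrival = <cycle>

path = [(6,1), (5,1), (4,1), (3,1), (2,1), (2,0)]
arrival = 11

hop 0: (6,1) @ cyc 1
hop 1: (5,1) @ cyc 3  [W]
hop 2: (4,1) @ cyc 5  [W]
hop 3: (3,1) @ cyc 7  [W]
hop 4: (2,1) @ cyc 9  [W]
hop 5: (2,0) @ cyc 11  [S]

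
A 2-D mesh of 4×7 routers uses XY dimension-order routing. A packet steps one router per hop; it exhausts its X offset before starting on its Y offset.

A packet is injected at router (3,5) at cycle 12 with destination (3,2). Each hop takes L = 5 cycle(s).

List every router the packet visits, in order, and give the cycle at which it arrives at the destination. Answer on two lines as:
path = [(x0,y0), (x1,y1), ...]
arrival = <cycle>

path = [(3,5), (3,4), (3,3), (3,2)]
arrival = 27

src (3,5)  cyc=12
S→(3,4)  cyc=17
S→(3,3)  cyc=22
S→(3,2)  cyc=27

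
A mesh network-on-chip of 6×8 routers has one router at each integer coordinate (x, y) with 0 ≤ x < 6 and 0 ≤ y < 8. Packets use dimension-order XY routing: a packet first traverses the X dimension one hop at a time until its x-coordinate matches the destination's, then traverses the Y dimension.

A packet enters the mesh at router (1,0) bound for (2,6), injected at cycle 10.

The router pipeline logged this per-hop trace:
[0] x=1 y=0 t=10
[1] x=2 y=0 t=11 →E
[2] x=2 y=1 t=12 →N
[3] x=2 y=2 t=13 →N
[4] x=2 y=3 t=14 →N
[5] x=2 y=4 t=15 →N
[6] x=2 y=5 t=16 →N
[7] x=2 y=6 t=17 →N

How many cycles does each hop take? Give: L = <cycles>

L = 1

Δcyc across hop 0→1: 11 − 10 = 1.
That increment is L by definition: L = 1.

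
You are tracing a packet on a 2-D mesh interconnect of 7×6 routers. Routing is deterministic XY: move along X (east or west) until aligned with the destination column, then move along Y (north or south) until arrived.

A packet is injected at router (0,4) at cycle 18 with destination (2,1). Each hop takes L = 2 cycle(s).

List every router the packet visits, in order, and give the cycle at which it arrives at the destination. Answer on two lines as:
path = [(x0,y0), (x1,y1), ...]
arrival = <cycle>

path = [(0,4), (1,4), (2,4), (2,3), (2,2), (2,1)]
arrival = 28

[0] x=0 y=4 t=18
[1] x=1 y=4 t=20 →E
[2] x=2 y=4 t=22 →E
[3] x=2 y=3 t=24 →S
[4] x=2 y=2 t=26 →S
[5] x=2 y=1 t=28 →S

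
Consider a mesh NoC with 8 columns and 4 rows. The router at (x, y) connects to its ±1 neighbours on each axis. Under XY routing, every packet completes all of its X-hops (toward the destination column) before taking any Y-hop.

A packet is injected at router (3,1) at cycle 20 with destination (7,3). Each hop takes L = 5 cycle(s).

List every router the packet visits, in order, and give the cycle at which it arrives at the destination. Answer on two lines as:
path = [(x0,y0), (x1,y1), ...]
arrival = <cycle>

path = [(3,1), (4,1), (5,1), (6,1), (7,1), (7,2), (7,3)]
arrival = 50

#0 — 3,1 | c20
#1 — 4,1 | c25 | E
#2 — 5,1 | c30 | E
#3 — 6,1 | c35 | E
#4 — 7,1 | c40 | E
#5 — 7,2 | c45 | N
#6 — 7,3 | c50 | N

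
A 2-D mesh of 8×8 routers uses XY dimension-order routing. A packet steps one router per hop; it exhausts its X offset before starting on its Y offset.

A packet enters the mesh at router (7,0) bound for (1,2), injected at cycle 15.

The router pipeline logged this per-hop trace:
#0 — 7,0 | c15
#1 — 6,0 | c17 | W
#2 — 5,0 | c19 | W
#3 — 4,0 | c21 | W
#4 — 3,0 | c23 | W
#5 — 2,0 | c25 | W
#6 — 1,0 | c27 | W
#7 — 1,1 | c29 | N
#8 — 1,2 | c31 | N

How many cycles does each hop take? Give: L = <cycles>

L = 2

cyc[1] − cyc[0] = 17 − 15 = 2.
Each hop adds L, hence L = 2.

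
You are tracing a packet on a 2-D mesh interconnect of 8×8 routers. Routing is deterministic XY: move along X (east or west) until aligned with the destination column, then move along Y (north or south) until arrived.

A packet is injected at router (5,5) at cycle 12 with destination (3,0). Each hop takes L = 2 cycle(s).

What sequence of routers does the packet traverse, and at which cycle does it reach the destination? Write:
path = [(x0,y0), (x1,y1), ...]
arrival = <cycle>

path = [(5,5), (4,5), (3,5), (3,4), (3,3), (3,2), (3,1), (3,0)]
arrival = 26

hop 0: (5,5) @ cyc 12
hop 1: (4,5) @ cyc 14  [W]
hop 2: (3,5) @ cyc 16  [W]
hop 3: (3,4) @ cyc 18  [S]
hop 4: (3,3) @ cyc 20  [S]
hop 5: (3,2) @ cyc 22  [S]
hop 6: (3,1) @ cyc 24  [S]
hop 7: (3,0) @ cyc 26  [S]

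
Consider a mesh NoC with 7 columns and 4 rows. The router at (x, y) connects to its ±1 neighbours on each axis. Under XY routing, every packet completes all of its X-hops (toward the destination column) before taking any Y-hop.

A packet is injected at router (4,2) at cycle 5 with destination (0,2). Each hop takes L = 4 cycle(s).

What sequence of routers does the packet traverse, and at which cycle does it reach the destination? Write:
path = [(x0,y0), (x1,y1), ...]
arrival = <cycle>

path = [(4,2), (3,2), (2,2), (1,2), (0,2)]
arrival = 21

[0] x=4 y=2 t=5
[1] x=3 y=2 t=9 →W
[2] x=2 y=2 t=13 →W
[3] x=1 y=2 t=17 →W
[4] x=0 y=2 t=21 →W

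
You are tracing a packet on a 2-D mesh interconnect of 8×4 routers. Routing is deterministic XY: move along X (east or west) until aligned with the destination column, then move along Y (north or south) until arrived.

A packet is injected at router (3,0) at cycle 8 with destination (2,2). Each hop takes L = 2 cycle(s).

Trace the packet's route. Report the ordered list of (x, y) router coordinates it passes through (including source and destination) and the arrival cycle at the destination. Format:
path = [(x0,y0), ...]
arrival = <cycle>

path = [(3,0), (2,0), (2,1), (2,2)]
arrival = 14

[0] x=3 y=0 t=8
[1] x=2 y=0 t=10 →W
[2] x=2 y=1 t=12 →N
[3] x=2 y=2 t=14 →N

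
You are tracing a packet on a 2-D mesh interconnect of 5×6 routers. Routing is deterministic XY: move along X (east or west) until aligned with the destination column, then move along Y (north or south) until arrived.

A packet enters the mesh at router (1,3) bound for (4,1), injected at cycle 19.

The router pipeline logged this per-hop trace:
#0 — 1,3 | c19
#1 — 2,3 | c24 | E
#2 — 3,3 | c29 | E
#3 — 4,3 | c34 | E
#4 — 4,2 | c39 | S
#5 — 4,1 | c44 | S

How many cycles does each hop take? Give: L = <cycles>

L = 5

From hop 0 (19) to hop 1 (24): +5 cycles.
Per-hop latency L = Δcyc = 5.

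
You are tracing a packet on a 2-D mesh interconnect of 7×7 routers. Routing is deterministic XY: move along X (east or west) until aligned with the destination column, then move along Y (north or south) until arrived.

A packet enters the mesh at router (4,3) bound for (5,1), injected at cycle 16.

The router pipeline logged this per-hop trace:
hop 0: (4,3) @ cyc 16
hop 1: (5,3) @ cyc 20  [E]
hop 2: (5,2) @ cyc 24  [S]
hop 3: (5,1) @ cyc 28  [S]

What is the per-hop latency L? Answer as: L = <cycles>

cyc[1] − cyc[0] = 20 − 16 = 4.
One hop costs L cycles, so L = 4.

L = 4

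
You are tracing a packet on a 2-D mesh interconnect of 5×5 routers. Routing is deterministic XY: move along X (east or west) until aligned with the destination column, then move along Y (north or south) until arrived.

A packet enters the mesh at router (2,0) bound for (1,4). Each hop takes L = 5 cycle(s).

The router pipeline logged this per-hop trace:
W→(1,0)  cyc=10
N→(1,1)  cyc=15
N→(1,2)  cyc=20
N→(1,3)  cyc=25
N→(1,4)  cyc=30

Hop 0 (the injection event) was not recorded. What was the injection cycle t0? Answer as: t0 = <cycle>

At hop 1 the cycle is 10; in general cyc_k = t0 + kL.
So t0 = 10 − 1·5 = 5.

t0 = 5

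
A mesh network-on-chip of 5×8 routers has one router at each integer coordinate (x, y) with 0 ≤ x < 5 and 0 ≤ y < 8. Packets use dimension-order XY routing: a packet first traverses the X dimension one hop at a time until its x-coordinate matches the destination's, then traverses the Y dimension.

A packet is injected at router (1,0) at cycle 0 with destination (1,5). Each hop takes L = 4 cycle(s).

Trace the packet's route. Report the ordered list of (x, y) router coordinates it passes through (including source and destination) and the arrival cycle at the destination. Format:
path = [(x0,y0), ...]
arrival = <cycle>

t=0: at (1,0)
t=4: at (1,1) after N
t=8: at (1,2) after N
t=12: at (1,3) after N
t=16: at (1,4) after N
t=20: at (1,5) after N

path = [(1,0), (1,1), (1,2), (1,3), (1,4), (1,5)]
arrival = 20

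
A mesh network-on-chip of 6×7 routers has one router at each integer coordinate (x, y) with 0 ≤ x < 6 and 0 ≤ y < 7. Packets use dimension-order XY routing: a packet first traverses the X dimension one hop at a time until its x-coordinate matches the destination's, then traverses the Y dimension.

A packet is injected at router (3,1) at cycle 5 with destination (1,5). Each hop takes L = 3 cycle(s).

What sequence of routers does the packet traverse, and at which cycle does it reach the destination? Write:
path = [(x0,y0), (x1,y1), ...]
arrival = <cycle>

path = [(3,1), (2,1), (1,1), (1,2), (1,3), (1,4), (1,5)]
arrival = 23

[0] x=3 y=1 t=5
[1] x=2 y=1 t=8 →W
[2] x=1 y=1 t=11 →W
[3] x=1 y=2 t=14 →N
[4] x=1 y=3 t=17 →N
[5] x=1 y=4 t=20 →N
[6] x=1 y=5 t=23 →N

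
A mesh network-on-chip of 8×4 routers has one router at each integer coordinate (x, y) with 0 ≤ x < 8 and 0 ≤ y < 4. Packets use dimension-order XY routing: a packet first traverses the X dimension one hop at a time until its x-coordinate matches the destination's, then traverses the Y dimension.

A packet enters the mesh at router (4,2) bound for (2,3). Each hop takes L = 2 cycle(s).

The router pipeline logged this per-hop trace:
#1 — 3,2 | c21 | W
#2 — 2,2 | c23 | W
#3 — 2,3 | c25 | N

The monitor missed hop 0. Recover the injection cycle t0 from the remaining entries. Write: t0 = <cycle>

t0 = 19

Hop 1 reached at cycle 21; hop k is at t0 + k·L.
t0 = cyc[1] − L = 21 − 2 = 19.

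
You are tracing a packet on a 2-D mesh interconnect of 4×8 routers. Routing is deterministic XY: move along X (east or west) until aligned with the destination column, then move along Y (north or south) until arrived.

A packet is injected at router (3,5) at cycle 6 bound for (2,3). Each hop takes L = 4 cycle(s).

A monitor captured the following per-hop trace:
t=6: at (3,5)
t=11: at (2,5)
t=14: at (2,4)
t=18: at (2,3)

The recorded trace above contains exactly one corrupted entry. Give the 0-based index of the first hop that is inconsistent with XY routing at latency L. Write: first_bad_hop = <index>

first_bad_hop = 1

hop 1: step (-1,+0), +5 cyc — BAD: Δcyc=5≠L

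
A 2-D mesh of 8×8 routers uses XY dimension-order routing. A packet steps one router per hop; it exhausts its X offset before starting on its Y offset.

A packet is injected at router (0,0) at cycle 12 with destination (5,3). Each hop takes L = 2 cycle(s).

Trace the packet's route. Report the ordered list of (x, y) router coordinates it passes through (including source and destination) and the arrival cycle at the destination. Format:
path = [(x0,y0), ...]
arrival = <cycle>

path = [(0,0), (1,0), (2,0), (3,0), (4,0), (5,0), (5,1), (5,2), (5,3)]
arrival = 28

#0 — 0,0 | c12
#1 — 1,0 | c14 | E
#2 — 2,0 | c16 | E
#3 — 3,0 | c18 | E
#4 — 4,0 | c20 | E
#5 — 5,0 | c22 | E
#6 — 5,1 | c24 | N
#7 — 5,2 | c26 | N
#8 — 5,3 | c28 | N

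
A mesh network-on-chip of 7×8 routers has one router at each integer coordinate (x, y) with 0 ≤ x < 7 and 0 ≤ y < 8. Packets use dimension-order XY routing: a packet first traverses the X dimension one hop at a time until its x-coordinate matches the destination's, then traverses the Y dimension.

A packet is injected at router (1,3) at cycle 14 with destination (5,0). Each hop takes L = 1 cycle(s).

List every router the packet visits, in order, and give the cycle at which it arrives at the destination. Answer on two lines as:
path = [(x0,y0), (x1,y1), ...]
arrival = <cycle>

src (1,3)  cyc=14
E→(2,3)  cyc=15
E→(3,3)  cyc=16
E→(4,3)  cyc=17
E→(5,3)  cyc=18
S→(5,2)  cyc=19
S→(5,1)  cyc=20
S→(5,0)  cyc=21

path = [(1,3), (2,3), (3,3), (4,3), (5,3), (5,2), (5,1), (5,0)]
arrival = 21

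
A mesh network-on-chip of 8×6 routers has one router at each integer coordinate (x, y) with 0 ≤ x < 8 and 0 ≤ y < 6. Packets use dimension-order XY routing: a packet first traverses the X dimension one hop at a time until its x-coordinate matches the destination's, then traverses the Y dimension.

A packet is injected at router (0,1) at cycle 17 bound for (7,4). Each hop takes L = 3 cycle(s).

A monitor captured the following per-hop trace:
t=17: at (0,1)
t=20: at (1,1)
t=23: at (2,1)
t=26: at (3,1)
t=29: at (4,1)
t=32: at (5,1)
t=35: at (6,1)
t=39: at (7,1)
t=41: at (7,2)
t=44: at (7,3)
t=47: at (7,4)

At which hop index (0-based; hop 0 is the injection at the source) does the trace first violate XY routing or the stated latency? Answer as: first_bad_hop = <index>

first_bad_hop = 7

[1] (+1,+0) / 3c ⇒ ok
[2] (+1,+0) / 3c ⇒ ok
[3] (+1,+0) / 3c ⇒ ok
[4] (+1,+0) / 3c ⇒ ok
[5] (+1,+0) / 3c ⇒ ok
[6] (+1,+0) / 3c ⇒ ok
[7] (+1,+0) / 4c ⇒ BAD: Δcyc=4≠L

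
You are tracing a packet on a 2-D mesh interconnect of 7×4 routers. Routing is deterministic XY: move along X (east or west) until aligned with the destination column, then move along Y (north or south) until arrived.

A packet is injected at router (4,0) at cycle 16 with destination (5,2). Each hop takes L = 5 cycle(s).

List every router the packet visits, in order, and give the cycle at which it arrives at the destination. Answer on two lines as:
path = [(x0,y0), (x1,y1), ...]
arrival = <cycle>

src (4,0)  cyc=16
E→(5,0)  cyc=21
N→(5,1)  cyc=26
N→(5,2)  cyc=31

path = [(4,0), (5,0), (5,1), (5,2)]
arrival = 31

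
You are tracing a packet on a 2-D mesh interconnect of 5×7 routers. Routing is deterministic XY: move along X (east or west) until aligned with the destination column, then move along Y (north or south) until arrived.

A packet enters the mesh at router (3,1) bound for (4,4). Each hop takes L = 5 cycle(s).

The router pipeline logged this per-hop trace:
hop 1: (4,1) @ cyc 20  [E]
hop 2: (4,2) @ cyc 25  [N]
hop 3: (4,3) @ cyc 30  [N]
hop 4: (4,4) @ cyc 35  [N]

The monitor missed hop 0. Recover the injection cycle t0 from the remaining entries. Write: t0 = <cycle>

Hop 1 reached at cycle 20; hop k is at t0 + k·L.
Subtract one hop: t0 = 20 − 5 = 15.

t0 = 15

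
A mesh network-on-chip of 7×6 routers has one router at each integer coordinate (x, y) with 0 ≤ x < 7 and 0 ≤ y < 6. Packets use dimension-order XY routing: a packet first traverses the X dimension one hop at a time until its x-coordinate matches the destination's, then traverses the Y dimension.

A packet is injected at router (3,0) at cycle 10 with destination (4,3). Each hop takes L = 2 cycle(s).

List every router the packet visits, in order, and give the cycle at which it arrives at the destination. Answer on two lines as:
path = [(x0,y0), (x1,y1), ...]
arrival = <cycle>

path = [(3,0), (4,0), (4,1), (4,2), (4,3)]
arrival = 18

  0. router=(3,0) cycle=10 (inject)
  1. router=(4,0) cycle=12 dir=E
  2. router=(4,1) cycle=14 dir=N
  3. router=(4,2) cycle=16 dir=N
  4. router=(4,3) cycle=18 dir=N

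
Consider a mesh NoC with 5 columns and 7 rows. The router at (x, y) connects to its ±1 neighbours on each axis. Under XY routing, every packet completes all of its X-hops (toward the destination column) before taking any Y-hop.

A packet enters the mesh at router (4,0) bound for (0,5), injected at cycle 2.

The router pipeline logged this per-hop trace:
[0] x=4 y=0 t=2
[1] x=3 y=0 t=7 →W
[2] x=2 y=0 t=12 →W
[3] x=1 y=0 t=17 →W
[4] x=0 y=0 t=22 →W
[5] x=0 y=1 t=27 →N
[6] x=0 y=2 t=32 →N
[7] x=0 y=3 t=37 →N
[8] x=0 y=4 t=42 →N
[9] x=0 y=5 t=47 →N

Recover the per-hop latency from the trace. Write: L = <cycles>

From hop 0 (2) to hop 1 (7): +5 cycles.
One hop costs L cycles, so L = 5.

L = 5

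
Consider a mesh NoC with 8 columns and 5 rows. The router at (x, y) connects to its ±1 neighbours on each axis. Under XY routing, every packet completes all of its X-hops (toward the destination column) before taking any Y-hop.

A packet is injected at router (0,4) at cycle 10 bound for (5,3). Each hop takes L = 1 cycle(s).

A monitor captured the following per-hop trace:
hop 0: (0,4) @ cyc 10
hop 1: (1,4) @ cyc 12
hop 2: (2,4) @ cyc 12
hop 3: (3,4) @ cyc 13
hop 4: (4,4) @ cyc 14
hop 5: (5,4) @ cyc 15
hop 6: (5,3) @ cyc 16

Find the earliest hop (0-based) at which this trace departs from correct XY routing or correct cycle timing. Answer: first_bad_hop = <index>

first_bad_hop = 1

hop 1: step (+1,+0), +2 cyc — BAD: Δcyc=2≠L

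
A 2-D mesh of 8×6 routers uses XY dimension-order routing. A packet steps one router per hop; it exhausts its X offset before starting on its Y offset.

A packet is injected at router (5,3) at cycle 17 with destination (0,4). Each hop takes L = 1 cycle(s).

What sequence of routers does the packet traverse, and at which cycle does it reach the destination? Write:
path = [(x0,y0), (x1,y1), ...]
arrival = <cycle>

path = [(5,3), (4,3), (3,3), (2,3), (1,3), (0,3), (0,4)]
arrival = 23

src (5,3)  cyc=17
W→(4,3)  cyc=18
W→(3,3)  cyc=19
W→(2,3)  cyc=20
W→(1,3)  cyc=21
W→(0,3)  cyc=22
N→(0,4)  cyc=23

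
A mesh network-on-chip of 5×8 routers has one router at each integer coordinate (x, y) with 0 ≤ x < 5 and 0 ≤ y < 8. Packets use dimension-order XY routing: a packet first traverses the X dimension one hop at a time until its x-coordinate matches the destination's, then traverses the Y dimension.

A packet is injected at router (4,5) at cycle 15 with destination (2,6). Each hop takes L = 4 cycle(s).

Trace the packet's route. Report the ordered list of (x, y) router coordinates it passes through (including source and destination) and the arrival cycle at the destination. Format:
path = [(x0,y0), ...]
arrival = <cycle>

hop 0: (4,5) @ cyc 15
hop 1: (3,5) @ cyc 19  [W]
hop 2: (2,5) @ cyc 23  [W]
hop 3: (2,6) @ cyc 27  [N]

path = [(4,5), (3,5), (2,5), (2,6)]
arrival = 27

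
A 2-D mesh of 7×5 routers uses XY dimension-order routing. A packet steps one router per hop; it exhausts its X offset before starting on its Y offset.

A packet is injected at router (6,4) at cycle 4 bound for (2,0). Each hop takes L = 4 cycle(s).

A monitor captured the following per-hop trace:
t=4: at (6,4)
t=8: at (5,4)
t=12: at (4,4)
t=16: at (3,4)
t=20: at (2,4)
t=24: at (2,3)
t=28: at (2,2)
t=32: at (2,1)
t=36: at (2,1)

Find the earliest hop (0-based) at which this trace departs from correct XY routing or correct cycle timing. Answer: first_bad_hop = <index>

first_bad_hop = 8

check 1→ d=(-1,0) cyc+4: ok
check 2→ d=(-1,0) cyc+4: ok
check 3→ d=(-1,0) cyc+4: ok
check 4→ d=(-1,0) cyc+4: ok
check 5→ d=(0,-1) cyc+4: ok
check 6→ d=(0,-1) cyc+4: ok
check 7→ d=(0,-1) cyc+4: ok
check 8→ d=(0,0) cyc+4: BAD: non-unit step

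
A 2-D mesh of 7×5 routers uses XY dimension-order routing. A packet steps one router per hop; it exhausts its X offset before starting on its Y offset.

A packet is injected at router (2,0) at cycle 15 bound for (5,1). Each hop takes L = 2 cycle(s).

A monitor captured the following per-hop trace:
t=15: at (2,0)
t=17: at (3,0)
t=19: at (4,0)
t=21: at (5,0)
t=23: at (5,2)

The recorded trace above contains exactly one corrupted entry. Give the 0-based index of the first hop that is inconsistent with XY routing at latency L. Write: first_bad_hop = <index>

check 1→ d=(1,0) cyc+2: ok
check 2→ d=(1,0) cyc+2: ok
check 3→ d=(1,0) cyc+2: ok
check 4→ d=(0,2) cyc+2: BAD: non-unit step

first_bad_hop = 4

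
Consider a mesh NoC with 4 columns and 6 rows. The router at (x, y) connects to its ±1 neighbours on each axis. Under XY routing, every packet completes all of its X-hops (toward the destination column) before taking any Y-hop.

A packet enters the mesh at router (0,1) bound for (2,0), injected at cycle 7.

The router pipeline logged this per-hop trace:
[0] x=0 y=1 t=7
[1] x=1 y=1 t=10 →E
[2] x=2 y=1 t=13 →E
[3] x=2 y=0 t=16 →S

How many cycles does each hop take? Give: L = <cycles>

From hop 0 (7) to hop 1 (10): +3 cycles.
One hop costs L cycles, so L = 3.

L = 3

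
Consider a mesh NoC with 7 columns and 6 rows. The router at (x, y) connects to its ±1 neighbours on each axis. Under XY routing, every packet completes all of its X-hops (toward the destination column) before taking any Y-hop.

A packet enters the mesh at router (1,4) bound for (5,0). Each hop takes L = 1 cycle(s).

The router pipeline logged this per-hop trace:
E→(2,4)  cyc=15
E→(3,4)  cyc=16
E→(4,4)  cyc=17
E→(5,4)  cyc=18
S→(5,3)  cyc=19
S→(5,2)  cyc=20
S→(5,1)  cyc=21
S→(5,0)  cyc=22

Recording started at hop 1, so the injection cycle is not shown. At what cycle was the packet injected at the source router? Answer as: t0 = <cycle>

t0 = 14

At hop 1 the cycle is 15; in general cyc_k = t0 + kL.
t0 = cyc[1] − L = 15 − 1 = 14.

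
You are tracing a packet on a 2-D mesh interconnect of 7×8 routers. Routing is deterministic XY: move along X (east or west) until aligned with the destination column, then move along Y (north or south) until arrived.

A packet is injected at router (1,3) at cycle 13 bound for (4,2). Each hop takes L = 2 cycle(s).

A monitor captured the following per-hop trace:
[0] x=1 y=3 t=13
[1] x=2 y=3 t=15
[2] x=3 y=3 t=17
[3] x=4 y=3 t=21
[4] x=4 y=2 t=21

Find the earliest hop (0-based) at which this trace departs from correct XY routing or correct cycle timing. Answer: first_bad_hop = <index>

  1: Δx=+1 Δy=+0 Δt=2 [ok]
  2: Δx=+1 Δy=+0 Δt=2 [ok]
  3: Δx=+1 Δy=+0 Δt=4 [BAD: Δcyc=4≠L]

first_bad_hop = 3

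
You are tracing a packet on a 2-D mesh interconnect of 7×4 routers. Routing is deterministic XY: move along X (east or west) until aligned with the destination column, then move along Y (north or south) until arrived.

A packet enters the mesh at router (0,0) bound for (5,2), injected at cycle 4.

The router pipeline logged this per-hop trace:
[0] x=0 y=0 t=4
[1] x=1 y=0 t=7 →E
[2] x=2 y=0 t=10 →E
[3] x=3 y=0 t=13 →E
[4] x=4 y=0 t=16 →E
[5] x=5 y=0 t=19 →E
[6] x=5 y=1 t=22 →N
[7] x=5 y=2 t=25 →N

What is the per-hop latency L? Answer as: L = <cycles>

L = 3

From hop 0 (4) to hop 1 (7): +3 cycles.
That increment is L by definition: L = 3.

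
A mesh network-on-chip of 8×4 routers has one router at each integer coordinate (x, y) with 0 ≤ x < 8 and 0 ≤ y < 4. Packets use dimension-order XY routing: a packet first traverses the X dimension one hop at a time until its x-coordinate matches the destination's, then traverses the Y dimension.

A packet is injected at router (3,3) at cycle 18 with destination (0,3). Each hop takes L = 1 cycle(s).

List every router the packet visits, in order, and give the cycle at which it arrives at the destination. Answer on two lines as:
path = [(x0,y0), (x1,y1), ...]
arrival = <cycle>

src (3,3)  cyc=18
W→(2,3)  cyc=19
W→(1,3)  cyc=20
W→(0,3)  cyc=21

path = [(3,3), (2,3), (1,3), (0,3)]
arrival = 21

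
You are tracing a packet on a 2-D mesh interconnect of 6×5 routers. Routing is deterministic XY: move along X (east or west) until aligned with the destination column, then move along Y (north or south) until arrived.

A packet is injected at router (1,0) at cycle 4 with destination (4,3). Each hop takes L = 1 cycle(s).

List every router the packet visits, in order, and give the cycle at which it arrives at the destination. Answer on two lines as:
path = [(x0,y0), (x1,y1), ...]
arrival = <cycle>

path = [(1,0), (2,0), (3,0), (4,0), (4,1), (4,2), (4,3)]
arrival = 10

t=4: at (1,0)
t=5: at (2,0) after E
t=6: at (3,0) after E
t=7: at (4,0) after E
t=8: at (4,1) after N
t=9: at (4,2) after N
t=10: at (4,3) after N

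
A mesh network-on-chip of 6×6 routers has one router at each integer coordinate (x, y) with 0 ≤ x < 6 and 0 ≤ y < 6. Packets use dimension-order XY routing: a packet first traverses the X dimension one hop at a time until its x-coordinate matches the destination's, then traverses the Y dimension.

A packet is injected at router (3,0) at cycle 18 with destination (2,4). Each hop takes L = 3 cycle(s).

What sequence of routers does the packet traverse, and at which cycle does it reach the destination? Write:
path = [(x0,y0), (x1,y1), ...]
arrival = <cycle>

path = [(3,0), (2,0), (2,1), (2,2), (2,3), (2,4)]
arrival = 33

[0] x=3 y=0 t=18
[1] x=2 y=0 t=21 →W
[2] x=2 y=1 t=24 →N
[3] x=2 y=2 t=27 →N
[4] x=2 y=3 t=30 →N
[5] x=2 y=4 t=33 →N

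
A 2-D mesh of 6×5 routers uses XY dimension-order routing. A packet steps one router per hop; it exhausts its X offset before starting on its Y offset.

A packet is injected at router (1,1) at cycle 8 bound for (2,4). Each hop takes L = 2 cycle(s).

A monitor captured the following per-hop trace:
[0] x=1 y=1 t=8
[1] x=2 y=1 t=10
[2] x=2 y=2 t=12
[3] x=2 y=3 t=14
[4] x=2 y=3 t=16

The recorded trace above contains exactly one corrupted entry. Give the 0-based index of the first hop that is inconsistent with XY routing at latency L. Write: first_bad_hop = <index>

first_bad_hop = 4

check 1→ d=(1,0) cyc+2: ok
check 2→ d=(0,1) cyc+2: ok
check 3→ d=(0,1) cyc+2: ok
check 4→ d=(0,0) cyc+2: BAD: non-unit step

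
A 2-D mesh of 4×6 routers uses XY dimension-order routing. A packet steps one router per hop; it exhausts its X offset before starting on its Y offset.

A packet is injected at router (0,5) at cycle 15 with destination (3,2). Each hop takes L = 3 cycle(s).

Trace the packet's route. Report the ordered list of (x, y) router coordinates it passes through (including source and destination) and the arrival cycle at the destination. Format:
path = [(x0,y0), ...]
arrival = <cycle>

hop 0: (0,5) @ cyc 15
hop 1: (1,5) @ cyc 18  [E]
hop 2: (2,5) @ cyc 21  [E]
hop 3: (3,5) @ cyc 24  [E]
hop 4: (3,4) @ cyc 27  [S]
hop 5: (3,3) @ cyc 30  [S]
hop 6: (3,2) @ cyc 33  [S]

path = [(0,5), (1,5), (2,5), (3,5), (3,4), (3,3), (3,2)]
arrival = 33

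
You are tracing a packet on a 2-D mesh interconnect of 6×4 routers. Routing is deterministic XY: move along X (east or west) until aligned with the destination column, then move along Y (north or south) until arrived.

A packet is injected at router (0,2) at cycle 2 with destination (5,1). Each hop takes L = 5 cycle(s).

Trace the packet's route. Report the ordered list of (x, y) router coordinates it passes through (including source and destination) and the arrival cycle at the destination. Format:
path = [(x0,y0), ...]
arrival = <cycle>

#0 — 0,2 | c2
#1 — 1,2 | c7 | E
#2 — 2,2 | c12 | E
#3 — 3,2 | c17 | E
#4 — 4,2 | c22 | E
#5 — 5,2 | c27 | E
#6 — 5,1 | c32 | S

path = [(0,2), (1,2), (2,2), (3,2), (4,2), (5,2), (5,1)]
arrival = 32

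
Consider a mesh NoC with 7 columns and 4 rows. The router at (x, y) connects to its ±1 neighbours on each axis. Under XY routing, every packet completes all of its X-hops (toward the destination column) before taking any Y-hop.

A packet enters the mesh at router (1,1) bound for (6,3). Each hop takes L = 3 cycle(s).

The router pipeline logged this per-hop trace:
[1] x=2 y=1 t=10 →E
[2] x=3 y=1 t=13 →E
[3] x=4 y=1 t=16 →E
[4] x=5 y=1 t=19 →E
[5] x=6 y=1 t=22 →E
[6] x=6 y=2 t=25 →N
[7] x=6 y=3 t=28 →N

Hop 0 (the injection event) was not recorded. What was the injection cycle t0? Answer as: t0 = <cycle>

Hop 1 reached at cycle 10; hop k is at t0 + k·L.
Therefore t0 = 10 − L = 7.

t0 = 7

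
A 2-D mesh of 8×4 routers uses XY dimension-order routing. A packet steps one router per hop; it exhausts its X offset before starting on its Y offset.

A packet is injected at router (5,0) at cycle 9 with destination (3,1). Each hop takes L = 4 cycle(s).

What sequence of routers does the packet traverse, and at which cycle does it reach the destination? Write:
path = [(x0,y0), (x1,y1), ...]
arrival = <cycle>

#0 — 5,0 | c9
#1 — 4,0 | c13 | W
#2 — 3,0 | c17 | W
#3 — 3,1 | c21 | N

path = [(5,0), (4,0), (3,0), (3,1)]
arrival = 21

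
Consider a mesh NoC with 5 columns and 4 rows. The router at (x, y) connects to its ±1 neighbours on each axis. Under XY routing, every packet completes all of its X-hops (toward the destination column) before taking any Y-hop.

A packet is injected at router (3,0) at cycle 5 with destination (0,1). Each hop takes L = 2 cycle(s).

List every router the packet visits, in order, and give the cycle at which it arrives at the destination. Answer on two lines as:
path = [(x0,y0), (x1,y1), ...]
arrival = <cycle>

hop 0: (3,0) @ cyc 5
hop 1: (2,0) @ cyc 7  [W]
hop 2: (1,0) @ cyc 9  [W]
hop 3: (0,0) @ cyc 11  [W]
hop 4: (0,1) @ cyc 13  [N]

path = [(3,0), (2,0), (1,0), (0,0), (0,1)]
arrival = 13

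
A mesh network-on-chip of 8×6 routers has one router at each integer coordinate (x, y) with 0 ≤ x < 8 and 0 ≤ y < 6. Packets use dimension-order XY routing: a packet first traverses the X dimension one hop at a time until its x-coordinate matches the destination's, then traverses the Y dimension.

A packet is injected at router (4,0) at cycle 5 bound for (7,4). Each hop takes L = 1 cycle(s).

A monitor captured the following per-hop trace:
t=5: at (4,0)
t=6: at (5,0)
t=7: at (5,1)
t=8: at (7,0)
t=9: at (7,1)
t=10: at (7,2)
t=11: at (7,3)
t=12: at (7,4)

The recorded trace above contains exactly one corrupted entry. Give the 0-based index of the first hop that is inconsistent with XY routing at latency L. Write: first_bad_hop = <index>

first_bad_hop = 2

[1] (+1,+0) / 1c ⇒ ok
[2] (+0,+1) / 1c ⇒ BAD: Y-move but x=5≠7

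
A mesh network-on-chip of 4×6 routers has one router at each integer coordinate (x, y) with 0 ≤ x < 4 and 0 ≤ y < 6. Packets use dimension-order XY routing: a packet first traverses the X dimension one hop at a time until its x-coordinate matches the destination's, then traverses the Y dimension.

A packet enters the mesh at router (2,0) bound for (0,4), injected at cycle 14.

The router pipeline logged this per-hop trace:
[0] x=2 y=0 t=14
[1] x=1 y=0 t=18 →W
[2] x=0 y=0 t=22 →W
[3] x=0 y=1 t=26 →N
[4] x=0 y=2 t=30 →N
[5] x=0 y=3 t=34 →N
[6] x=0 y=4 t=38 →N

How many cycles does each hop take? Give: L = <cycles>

L = 4

Between hops 0 and 1 the cycle counter advances 18 − 14 = 4.
Each hop adds L, hence L = 4.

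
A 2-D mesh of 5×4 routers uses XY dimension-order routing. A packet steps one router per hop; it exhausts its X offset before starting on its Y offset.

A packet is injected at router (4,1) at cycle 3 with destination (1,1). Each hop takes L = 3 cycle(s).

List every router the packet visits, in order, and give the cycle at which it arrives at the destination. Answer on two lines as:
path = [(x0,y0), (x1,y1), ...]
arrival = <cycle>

t=3: at (4,1)
t=6: at (3,1) after W
t=9: at (2,1) after W
t=12: at (1,1) after W

path = [(4,1), (3,1), (2,1), (1,1)]
arrival = 12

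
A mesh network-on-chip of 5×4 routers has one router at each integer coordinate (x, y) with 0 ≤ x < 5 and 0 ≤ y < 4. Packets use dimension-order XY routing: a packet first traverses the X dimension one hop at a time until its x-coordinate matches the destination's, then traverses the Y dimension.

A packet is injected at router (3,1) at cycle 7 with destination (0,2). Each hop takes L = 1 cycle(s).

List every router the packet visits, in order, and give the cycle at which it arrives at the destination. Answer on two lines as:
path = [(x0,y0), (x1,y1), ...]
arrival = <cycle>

t=7: at (3,1)
t=8: at (2,1) after W
t=9: at (1,1) after W
t=10: at (0,1) after W
t=11: at (0,2) after N

path = [(3,1), (2,1), (1,1), (0,1), (0,2)]
arrival = 11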